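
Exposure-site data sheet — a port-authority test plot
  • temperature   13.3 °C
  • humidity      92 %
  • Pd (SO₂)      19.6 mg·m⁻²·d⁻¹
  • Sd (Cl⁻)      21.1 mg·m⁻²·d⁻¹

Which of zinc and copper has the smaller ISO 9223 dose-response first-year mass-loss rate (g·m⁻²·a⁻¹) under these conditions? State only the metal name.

zinc: temperature factor f = -0.071·(3.3) = -0.2343
  sulphur-dioxide contribution → 2.602 μm/a
  chloride contribution → 0.6434 μm/a
  total first-year rate 3.246 μm/a
  mass loss = 3.246 μm/a × 7.14 g/cm³ = 23.17 g·m⁻²·a⁻¹
copper: f(T) = -0.080·(T−10) [T>10 °C] = -0.2640
  sulphur-dioxide contribution → 2.009 μm/a
  chloride contribution → 1.229 μm/a
  total first-year rate 3.238 μm/a
  mass loss = 3.238 μm/a × 8.96 g/cm³ = 29.02 g·m⁻²·a⁻¹
Ordering by g·m⁻²·a⁻¹: copper (29) > zinc (23.2)

zinc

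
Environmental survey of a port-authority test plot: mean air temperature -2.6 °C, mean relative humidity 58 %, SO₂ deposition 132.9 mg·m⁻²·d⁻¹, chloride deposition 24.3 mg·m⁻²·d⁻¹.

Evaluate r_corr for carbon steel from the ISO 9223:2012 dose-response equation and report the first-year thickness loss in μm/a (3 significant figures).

carbon steel: T≤10 °C ⇒ hinge +0.150·(-2.6−10) = -1.8900
  sulphur-dioxide contribution → 10.84 μm/a
  chloride contribution → 4.506 μm/a
  total first-year rate 15.35 μm/a

r_corr = 15.3 μm/a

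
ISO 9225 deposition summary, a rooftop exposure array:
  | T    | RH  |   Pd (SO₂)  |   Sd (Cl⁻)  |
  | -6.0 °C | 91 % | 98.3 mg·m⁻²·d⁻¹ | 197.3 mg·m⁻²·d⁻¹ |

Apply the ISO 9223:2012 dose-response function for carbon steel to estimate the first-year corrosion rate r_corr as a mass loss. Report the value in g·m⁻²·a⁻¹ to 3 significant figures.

r_corr = 421 g·m⁻²·a⁻¹

carbon steel: temperature factor f = +0.150·(-16.0) = -2.4000
  sulphur-dioxide contribution → 10.77 μm/a
  chloride contribution → 42.81 μm/a
  ⇒ r_corr(carbon steel) = 53.58 μm/a
Convert to mass loss: 53.58 μm/a × 7.85 g/cm³ = 420.6 g·m⁻²·a⁻¹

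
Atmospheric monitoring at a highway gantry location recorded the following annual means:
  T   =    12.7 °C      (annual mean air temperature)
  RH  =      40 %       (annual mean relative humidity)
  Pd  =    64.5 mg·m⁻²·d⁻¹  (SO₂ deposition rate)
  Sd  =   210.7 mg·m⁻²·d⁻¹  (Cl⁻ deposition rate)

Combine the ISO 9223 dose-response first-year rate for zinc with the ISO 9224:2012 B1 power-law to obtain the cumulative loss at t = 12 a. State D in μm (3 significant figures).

zinc: temperature factor f = -0.071·(2.7) = -0.1917
  sulphur-dioxide contribution → 0.4194 μm/a
  chloride contribution → 1.497 μm/a
  ⇒ r_corr(zinc) = 1.917 μm/a
Power-law: D(12) = r_corr · 12^0.813
  D(12) = 1.917 × 12^0.813 = 1.917 × 7.54 = 14.45 μm

D(12) = 14.5 μm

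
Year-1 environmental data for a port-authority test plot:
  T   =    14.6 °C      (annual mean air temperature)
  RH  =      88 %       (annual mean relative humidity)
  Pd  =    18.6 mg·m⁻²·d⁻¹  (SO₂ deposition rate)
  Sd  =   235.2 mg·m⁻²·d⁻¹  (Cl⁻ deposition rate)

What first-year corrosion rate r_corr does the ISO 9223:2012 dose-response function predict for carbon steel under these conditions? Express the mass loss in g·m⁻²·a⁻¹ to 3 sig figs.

carbon steel: f(T) = -0.054·(T−10) [T>10 °C] = -0.2484
  SO₂ term: 1.77·18.6^0.52·exp(0.02·88-0.2484) = 36.69
  Cl⁻ term: 0.102·235.2^0.62·exp(0.033·88+0.04·14.6) = 98.56
  r_corr = 36.69 + 98.56 = 135.3 μm/a
Convert to mass loss: 135.3 μm/a × 7.85 g/cm³ = 1062 g·m⁻²·a⁻¹

r_corr = 1.06e+03 g·m⁻²·a⁻¹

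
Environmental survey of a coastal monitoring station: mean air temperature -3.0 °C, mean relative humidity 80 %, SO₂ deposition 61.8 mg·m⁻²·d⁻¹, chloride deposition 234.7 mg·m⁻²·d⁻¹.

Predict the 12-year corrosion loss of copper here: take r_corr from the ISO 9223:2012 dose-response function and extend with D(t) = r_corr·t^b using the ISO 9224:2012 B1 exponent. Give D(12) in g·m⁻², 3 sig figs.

copper: T≤10 °C ⇒ hinge +0.126·(-3.0−10) = -1.6380
  sulphur-dioxide contribution → 0.3376 μm/a
  chloride contribution → 0.6882 μm/a
  total first-year rate 1.026 μm/a
Long-term exponent b (ISO 9224 Table 2, B1) = 0.667
  D(12) = 1.026 × 12^0.667 = 1.026 × 5.246 = 5.381 μm
  Mass loss = 5.381 μm × 8.96 g/cm³ = 48.21 g·m⁻²

D(12) = 48.2 g·m⁻²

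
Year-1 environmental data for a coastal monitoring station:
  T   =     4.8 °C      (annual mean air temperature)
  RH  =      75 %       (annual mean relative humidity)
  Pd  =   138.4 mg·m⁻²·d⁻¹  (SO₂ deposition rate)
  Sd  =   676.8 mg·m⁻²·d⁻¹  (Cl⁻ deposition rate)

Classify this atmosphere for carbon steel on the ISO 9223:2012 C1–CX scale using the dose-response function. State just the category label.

carbon steel: T≤10 °C ⇒ hinge +0.150·(4.8−10) = -0.7800
  SO₂ term: 1.77·138.4^0.52·exp(0.02·75-0.7800) = 47.21
  Cl⁻ term: 0.102·676.8^0.62·exp(0.033·75+0.04·4.8) = 83.51
  r_corr = 47.21 + 83.51 = 130.7 μm/a
Category bounds: 80…200 μm/a bracket r_corr ⇒ C5

C5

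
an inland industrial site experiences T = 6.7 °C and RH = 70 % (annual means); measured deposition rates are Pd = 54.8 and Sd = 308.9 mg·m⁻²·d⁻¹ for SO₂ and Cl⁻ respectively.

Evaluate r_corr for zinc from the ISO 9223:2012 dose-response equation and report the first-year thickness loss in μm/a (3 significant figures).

r_corr = 3.08 μm/a

zinc: T≤10 °C ⇒ hinge +0.038·(6.7−10) = -0.1254
  SO₂ term: 0.0129·54.8^0.44·exp(0.046·70-0.1254) = 1.658
  Sd branch = 0.0175·Sd^0.57·e^(0.008·RH+0.085·T) = 1.422 μm/a
  r_corr = 1.658 + 1.422 = 3.08 μm/a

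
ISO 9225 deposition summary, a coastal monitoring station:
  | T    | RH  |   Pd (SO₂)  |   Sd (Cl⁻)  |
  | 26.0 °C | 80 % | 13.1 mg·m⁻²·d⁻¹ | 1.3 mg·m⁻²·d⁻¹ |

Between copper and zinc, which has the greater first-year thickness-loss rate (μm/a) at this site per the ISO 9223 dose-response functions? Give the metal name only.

copper: f(T) = -0.080·(T−10) [T>10 °C] = -1.2800
  SO₂ term: 0.0053·13.1^0.26·exp(0.059·80-1.2800) = 0.3227
  Sd branch = 0.01025·Sd^0.27·e^(0.036·RH+0.049·T) = 0.7007 μm/a
  r_corr = 0.3227 + 0.7007 = 1.023 μm/a
zinc: f(T) = -0.071·(T−10) [T>10 °C] = -1.1360
  SO₂ term: 0.0129·13.1^0.44·exp(0.046·80-1.1360) = 0.5094
  Sd branch = 0.0175·Sd^0.57·e^(0.008·RH+0.085·T) = 0.3513 μm/a
  sum: 0.5094 + 0.3513 → r_corr = 0.8607 μm/a
Ordering by μm/a: copper (1.02) > zinc (0.861)

copper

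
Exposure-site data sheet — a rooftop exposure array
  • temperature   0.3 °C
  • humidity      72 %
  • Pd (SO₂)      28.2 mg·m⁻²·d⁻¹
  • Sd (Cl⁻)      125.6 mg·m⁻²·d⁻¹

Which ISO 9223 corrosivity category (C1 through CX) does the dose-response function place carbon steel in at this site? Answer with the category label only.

C3

carbon steel: temperature factor f = +0.150·(-9.7) = -1.4550
  sulphur-dioxide contribution → 9.899 μm/a
  chloride contribution → 22.24 μm/a
  total first-year rate 32.14 μm/a
ISO 9223 Table 2 (carbon steel): 25 < 32.1 ≤ 50 μm/a ⇒ C3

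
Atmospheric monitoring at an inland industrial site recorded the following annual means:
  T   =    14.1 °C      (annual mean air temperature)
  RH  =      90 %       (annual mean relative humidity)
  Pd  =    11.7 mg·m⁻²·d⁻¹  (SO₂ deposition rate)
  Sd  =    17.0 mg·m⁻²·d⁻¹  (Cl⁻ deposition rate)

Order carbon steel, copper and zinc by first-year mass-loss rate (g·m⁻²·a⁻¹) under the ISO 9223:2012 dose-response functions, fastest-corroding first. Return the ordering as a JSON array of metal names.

carbon steel: f(T) = -0.054·(T−10) [T>10 °C] = -0.2214
  sulphur-dioxide contribution → 30.83 μm/a
  chloride contribution → 20.24 μm/a
  ⇒ r_corr(carbon steel) = 51.08 μm/a
  mass loss = 51.08 μm/a × 7.85 g/cm³ = 400.9 g·m⁻²·a⁻¹
copper: temperature factor f = -0.080·(4.1) = -0.3280
  sulphur-dioxide contribution → 1.464 μm/a
  chloride contribution → 1.122 μm/a
  total first-year rate 2.587 μm/a
  mass loss = 2.587 μm/a × 8.96 g/cm³ = 23.18 g·m⁻²·a⁻¹
zinc: f(T) = -0.071·(T−10) [T>10 °C] = -0.2911
  sulphur-dioxide contribution → 1.787 μm/a
  chloride contribution → 0.5992 μm/a
  ⇒ r_corr(zinc) = 2.386 μm/a
  mass loss = 2.386 μm/a × 7.14 g/cm³ = 17.04 g·m⁻²·a⁻¹
Ordering by g·m⁻²·a⁻¹: carbon steel (401) > copper (23.2) > zinc (17)

["carbon steel", "copper", "zinc"]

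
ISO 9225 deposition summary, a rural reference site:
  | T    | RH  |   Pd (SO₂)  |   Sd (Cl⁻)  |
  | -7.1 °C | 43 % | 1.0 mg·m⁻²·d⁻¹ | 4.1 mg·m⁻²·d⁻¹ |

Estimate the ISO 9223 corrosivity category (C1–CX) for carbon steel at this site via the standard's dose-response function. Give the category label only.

C1

carbon steel: T≤10 °C ⇒ hinge +0.150·(-7.1−10) = -2.5650
  SO₂ term: 1.77·1.0^0.52·exp(0.02·43-2.5650) = 0.3217
  Sd branch = 0.102·Sd^0.62·e^(0.033·RH+0.04·T) = 0.7611 μm/a
  sum: 0.3217 + 0.7611 → r_corr = 1.083 μm/a
Category bounds: 0…1.3 μm/a bracket r_corr ⇒ C1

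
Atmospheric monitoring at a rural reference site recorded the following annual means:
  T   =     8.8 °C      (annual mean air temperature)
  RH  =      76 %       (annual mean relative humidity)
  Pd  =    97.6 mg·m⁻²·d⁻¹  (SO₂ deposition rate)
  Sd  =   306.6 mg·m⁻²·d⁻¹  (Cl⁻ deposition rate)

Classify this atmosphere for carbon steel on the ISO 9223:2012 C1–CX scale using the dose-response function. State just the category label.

carbon steel: T≤10 °C ⇒ hinge +0.150·(8.8−10) = -0.1800
  sulphur-dioxide contribution → 73.19 μm/a
  chloride contribution → 62 μm/a
  ⇒ r_corr(carbon steel) = 135.2 μm/a
Category bounds: 80…200 μm/a bracket r_corr ⇒ C5

C5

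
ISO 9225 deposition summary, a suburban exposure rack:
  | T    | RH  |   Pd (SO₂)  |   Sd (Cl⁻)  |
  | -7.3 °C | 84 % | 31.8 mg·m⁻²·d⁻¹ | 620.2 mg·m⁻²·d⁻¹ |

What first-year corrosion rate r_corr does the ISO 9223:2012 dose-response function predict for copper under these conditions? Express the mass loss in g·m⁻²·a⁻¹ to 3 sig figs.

r_corr = 9.37 g·m⁻²·a⁻¹

copper: T≤10 °C ⇒ hinge +0.126·(-7.3−10) = -2.1798
  sulphur-dioxide contribution → 0.2092 μm/a
  chloride contribution → 0.8369 μm/a
  total first-year rate 1.046 μm/a
Convert to mass loss: 1.046 μm/a × 8.96 g/cm³ = 9.373 g·m⁻²·a⁻¹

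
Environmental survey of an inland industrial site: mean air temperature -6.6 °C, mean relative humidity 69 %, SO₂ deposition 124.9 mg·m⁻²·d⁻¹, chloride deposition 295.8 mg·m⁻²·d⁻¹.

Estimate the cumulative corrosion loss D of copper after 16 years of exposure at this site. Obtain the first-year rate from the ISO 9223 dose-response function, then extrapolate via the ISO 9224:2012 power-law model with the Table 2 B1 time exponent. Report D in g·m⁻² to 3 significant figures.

copper: T≤10 °C ⇒ hinge +0.126·(-6.6−10) = -2.0916
  SO₂ term: 0.0053·124.9^0.26·exp(0.059·69-2.0916) = 0.1346
  Sd branch = 0.01025·Sd^0.27·e^(0.036·RH+0.049·T) = 0.4133 μm/a
  r_corr = 0.1346 + 0.4133 = 0.5479 μm/a
Power-law: D(16) = r_corr · 16^0.667
  D(16) = 0.5479 × 16^0.667 = 0.5479 × 6.355 = 3.482 μm
  Mass loss = 3.482 μm × 8.96 g/cm³ = 31.2 g·m⁻²

D(16) = 31.2 g·m⁻²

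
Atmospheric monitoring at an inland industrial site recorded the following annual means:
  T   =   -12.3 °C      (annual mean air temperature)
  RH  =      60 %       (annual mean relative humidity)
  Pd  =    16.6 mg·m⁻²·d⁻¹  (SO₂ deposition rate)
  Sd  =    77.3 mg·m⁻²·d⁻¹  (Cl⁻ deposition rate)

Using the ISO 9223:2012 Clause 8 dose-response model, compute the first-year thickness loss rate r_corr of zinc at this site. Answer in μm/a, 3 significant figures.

r_corr = 0.419 μm/a

zinc: f(T) = +0.038·(T−10) [T≤10 °C] = -0.8474
  Pd branch = 0.0129·Pd^0.44·e^(0.046·RH+f) = 0.3007 μm/a
  Cl⁻ term: 0.0175·77.3^0.57·exp(0.008·60+0.085·-12.3) = 0.1185
  r_corr = 0.3007 + 0.1185 = 0.4192 μm/a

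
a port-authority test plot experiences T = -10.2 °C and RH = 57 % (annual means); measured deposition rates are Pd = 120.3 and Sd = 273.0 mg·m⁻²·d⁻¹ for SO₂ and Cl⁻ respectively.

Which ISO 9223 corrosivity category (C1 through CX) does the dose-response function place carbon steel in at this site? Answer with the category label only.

carbon steel: f(T) = +0.150·(T−10) [T≤10 °C] = -3.0300
  SO₂ term: 1.77·120.3^0.52·exp(0.02·57-3.0300) = 3.228
  Sd branch = 0.102·Sd^0.62·e^(0.033·RH+0.04·T) = 14.41 μm/a
  r_corr = 3.228 + 14.41 = 17.64 μm/a
17.6 μm/a falls in (1.3, 25] for carbon steel → category C2

C2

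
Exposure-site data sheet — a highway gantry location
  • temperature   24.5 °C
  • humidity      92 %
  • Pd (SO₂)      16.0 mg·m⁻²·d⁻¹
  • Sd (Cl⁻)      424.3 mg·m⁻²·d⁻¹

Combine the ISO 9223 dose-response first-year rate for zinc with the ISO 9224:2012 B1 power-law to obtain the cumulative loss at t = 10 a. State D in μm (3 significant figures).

D(10) = 66.9 μm

zinc: f(T) = -0.071·(T−10) [T>10 °C] = -1.0295
  sulphur-dioxide contribution → 1.075 μm/a
  chloride contribution → 9.223 μm/a
  total first-year rate 10.3 μm/a
ISO 9224: D(t) = r_corr · t^b with b = 0.813 (zinc, B1)
  D(10) = 10.3 × 10^0.813 = 10.3 × 6.501 = 66.95 μm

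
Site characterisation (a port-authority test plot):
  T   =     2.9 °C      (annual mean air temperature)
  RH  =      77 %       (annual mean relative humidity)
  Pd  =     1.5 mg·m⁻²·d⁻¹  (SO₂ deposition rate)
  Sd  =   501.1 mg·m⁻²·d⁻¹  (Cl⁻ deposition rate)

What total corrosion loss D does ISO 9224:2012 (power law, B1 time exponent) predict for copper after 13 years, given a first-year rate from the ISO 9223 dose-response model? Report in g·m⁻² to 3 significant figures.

D(13) = 61.4 g·m⁻²

copper: T≤10 °C ⇒ hinge +0.126·(2.9−10) = -0.8946
  Pd branch = 0.0053·Pd^0.26·e^(0.059·RH+f) = 0.2262 μm/a
  Sd branch = 0.01025·Sd^0.27·e^(0.036·RH+0.049·T) = 1.012 μm/a
  r_corr = 0.2262 + 1.012 = 1.238 μm/a
ISO 9224: D(t) = r_corr · t^b with b = 0.667 (copper, B1)
  D(13) = 1.238 × 13^0.667 = 1.238 × 5.534 = 6.853 μm
  Mass loss = 6.853 μm × 8.96 g/cm³ = 61.4 g·m⁻²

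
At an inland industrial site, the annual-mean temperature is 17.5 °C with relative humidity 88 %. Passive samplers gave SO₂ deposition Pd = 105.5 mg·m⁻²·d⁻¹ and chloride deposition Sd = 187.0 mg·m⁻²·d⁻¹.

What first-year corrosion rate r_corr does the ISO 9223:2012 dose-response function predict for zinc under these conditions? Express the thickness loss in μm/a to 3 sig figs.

r_corr = 6.46 μm/a

zinc: T>10 °C ⇒ hinge -0.071·(17.5−10) = -0.5325
  sulphur-dioxide contribution → 3.37 μm/a
  chloride contribution → 3.088 μm/a
  ⇒ r_corr(zinc) = 6.458 μm/a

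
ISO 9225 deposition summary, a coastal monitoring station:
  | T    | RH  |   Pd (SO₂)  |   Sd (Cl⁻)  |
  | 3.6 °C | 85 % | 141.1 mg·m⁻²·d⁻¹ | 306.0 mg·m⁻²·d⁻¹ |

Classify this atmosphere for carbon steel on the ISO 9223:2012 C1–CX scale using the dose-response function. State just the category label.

C5

carbon steel: temperature factor f = +0.150·(-6.4) = -0.9600
  Pd branch = 1.77·Pd^0.52·e^(0.02·RH+f) = 48.65 μm/a
  Cl⁻ term: 0.102·306.0^0.62·exp(0.033·85+0.04·3.6) = 67.68
  r_corr = 48.65 + 67.68 = 116.3 μm/a
Category bounds: 80…200 μm/a bracket r_corr ⇒ C5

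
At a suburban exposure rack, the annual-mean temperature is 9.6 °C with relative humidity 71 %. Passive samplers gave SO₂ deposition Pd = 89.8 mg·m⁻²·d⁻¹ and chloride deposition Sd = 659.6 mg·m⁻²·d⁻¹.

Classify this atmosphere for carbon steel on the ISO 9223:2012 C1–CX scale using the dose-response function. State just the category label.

carbon steel: temperature factor f = +0.150·(-0.4) = -0.0600
  sulphur-dioxide contribution → 71.5 μm/a
  chloride contribution → 87.27 μm/a
  ⇒ r_corr(carbon steel) = 158.8 μm/a
ISO 9223 Table 2 (carbon steel): 80 < 159 ≤ 200 μm/a ⇒ C5

C5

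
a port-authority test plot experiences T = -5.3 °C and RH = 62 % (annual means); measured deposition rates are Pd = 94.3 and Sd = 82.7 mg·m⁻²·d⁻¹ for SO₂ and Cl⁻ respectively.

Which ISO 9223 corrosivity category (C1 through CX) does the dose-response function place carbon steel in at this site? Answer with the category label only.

C2

carbon steel: temperature factor f = +0.150·(-15.3) = -2.2950
  SO₂ term: 1.77·94.3^0.52·exp(0.02·62-2.2950) = 6.554
  Cl⁻ term: 0.102·82.7^0.62·exp(0.033·62+0.04·-5.3) = 9.862
  r_corr = 6.554 + 9.862 = 16.42 μm/a
ISO 9223 Table 2 (carbon steel): 1.3 < 16.4 ≤ 25 μm/a ⇒ C2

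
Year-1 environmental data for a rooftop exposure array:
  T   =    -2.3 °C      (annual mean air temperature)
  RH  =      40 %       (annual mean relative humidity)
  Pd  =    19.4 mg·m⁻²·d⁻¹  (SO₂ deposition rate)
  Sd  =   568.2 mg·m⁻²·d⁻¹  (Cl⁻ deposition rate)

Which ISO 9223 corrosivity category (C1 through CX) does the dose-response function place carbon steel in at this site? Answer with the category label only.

C2

carbon steel: f(T) = +0.150·(T−10) [T≤10 °C] = -1.8450
  Pd branch = 1.77·Pd^0.52·e^(0.02·RH+f) = 2.909 μm/a
  Cl⁻ term: 0.102·568.2^0.62·exp(0.033·40+0.04·-2.3) = 17.77
  sum: 2.909 + 17.77 → r_corr = 20.68 μm/a
ISO 9223 Table 2 (carbon steel): 1.3 < 20.7 ≤ 25 μm/a ⇒ C2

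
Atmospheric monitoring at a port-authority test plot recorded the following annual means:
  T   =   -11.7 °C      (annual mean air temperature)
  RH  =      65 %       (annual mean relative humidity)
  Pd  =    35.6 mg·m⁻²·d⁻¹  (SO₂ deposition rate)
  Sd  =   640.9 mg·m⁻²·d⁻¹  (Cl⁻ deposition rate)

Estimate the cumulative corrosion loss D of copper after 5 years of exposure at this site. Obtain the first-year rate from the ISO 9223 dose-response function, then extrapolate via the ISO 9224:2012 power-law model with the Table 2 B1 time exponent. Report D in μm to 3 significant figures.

D(5) = 1.12 μm

copper: T≤10 °C ⇒ hinge +0.126·(-11.7−10) = -2.7342
  SO₂ term: 0.0053·35.6^0.26·exp(0.059·65-2.7342) = 0.04034
  Cl⁻ term: 0.01025·640.9^0.27·exp(0.036·65+0.049·-11.7) = 0.3434
  r_corr = 0.04034 + 0.3434 = 0.3838 μm/a
Long-term exponent b (ISO 9224 Table 2, B1) = 0.667
  D(5) = 0.3838 × 5^0.667 = 0.3838 × 2.926 = 1.123 μm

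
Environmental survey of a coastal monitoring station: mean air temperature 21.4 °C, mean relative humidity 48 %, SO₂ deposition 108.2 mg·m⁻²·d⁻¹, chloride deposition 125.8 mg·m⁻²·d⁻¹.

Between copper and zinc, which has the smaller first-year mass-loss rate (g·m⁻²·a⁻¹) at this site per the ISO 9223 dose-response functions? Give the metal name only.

copper

copper: temperature factor f = -0.080·(11.4) = -0.9120
  Pd branch = 0.0053·Pd^0.26·e^(0.059·RH+f) = 0.1222 μm/a
  Sd branch = 0.01025·Sd^0.27·e^(0.036·RH+0.049·T) = 0.6074 μm/a
  sum: 0.1222 + 0.6074 → r_corr = 0.7296 μm/a
  mass loss = 0.7296 μm/a × 8.96 g/cm³ = 6.537 g·m⁻²·a⁻¹
zinc: f(T) = -0.071·(T−10) [T>10 °C] = -0.8094
  Pd branch = 0.0129·Pd^0.44·e^(0.046·RH+f) = 0.4103 μm/a
  Cl⁻ term: 0.0175·125.8^0.57·exp(0.008·48+0.085·21.4) = 2.492
  sum: 0.4103 + 2.492 → r_corr = 2.903 μm/a
  mass loss = 2.903 μm/a × 7.14 g/cm³ = 20.72 g·m⁻²·a⁻¹
Ordering by g·m⁻²·a⁻¹: zinc (20.7) > copper (6.54)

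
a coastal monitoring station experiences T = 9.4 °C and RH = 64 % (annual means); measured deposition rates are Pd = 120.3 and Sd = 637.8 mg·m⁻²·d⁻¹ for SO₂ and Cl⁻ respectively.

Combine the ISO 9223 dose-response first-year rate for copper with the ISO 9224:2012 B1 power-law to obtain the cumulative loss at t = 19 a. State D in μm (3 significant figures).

copper: f(T) = +0.126·(T−10) [T≤10 °C] = -0.0756
  SO₂ term: 0.0053·120.3^0.26·exp(0.059·64-0.0756) = 0.7451
  Sd branch = 0.01025·Sd^0.27·e^(0.036·RH+0.049·T) = 0.9303 μm/a
  sum: 0.7451 + 0.9303 → r_corr = 1.675 μm/a
ISO 9224: D(t) = r_corr · t^b with b = 0.667 (copper, B1)
  D(19) = 1.675 × 19^0.667 = 1.675 × 7.127 = 11.94 μm

D(19) = 11.9 μm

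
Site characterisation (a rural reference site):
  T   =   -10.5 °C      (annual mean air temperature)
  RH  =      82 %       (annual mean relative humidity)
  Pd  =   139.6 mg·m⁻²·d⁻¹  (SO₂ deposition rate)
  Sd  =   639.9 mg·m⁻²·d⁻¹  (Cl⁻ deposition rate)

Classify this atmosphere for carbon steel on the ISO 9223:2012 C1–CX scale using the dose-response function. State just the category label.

C4

carbon steel: f(T) = +0.150·(T−10) [T≤10 °C] = -3.0750
  sulphur-dioxide contribution → 5.497 μm/a
  chloride contribution → 55.1 μm/a
  total first-year rate 60.6 μm/a
60.6 μm/a falls in (50, 80] for carbon steel → category C4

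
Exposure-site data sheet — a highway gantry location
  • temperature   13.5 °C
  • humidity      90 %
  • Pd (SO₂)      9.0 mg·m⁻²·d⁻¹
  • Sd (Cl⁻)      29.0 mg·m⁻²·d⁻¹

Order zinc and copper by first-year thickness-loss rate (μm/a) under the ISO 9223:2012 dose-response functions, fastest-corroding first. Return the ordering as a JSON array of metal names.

["copper", "zinc"]

zinc: temperature factor f = -0.071·(3.5) = -0.2485
  SO₂ term: 0.0129·9.0^0.44·exp(0.046·90-0.2485) = 1.662
  Sd branch = 0.0175·Sd^0.57·e^(0.008·RH+0.085·T) = 0.7721 μm/a
  sum: 1.662 + 0.7721 → r_corr = 2.434 μm/a
copper: temperature factor f = -0.080·(3.5) = -0.2800
  Pd branch = 0.0053·Pd^0.26·e^(0.059·RH+f) = 1.435 μm/a
  Cl⁻ term: 0.01025·29.0^0.27·exp(0.036·90+0.049·13.5) = 1.259
  r_corr = 1.435 + 1.259 = 2.694 μm/a
Ordering by μm/a: copper (2.69) > zinc (2.43)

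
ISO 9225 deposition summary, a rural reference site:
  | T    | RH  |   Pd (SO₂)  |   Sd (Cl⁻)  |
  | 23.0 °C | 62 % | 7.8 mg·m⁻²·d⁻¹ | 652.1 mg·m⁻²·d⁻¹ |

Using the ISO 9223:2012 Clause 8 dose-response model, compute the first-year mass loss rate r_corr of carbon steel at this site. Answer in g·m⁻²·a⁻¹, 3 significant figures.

r_corr = 933 g·m⁻²·a⁻¹

carbon steel: f(T) = -0.054·(T−10) [T>10 °C] = -0.7020
  Pd branch = 1.77·Pd^0.52·e^(0.02·RH+f) = 8.821 μm/a
  Cl⁻ term: 0.102·652.1^0.62·exp(0.033·62+0.04·23.0) = 110.1
  sum: 8.821 + 110.1 → r_corr = 118.9 μm/a
Convert to mass loss: 118.9 μm/a × 7.85 g/cm³ = 933.1 g·m⁻²·a⁻¹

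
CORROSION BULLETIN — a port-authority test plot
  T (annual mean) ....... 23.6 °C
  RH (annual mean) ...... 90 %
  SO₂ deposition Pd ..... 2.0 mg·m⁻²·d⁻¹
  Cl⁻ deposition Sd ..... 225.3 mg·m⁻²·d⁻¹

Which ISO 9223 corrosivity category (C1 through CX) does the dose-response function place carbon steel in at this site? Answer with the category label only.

C5

carbon steel: temperature factor f = -0.054·(13.6) = -0.7344
  Pd branch = 1.77·Pd^0.52·e^(0.02·RH+f) = 7.367 μm/a
  Cl⁻ term: 0.102·225.3^0.62·exp(0.033·90+0.04·23.6) = 146.9
  r_corr = 7.367 + 146.9 = 154.3 μm/a
ISO 9223 Table 2 (carbon steel): 80 < 154 ≤ 200 μm/a ⇒ C5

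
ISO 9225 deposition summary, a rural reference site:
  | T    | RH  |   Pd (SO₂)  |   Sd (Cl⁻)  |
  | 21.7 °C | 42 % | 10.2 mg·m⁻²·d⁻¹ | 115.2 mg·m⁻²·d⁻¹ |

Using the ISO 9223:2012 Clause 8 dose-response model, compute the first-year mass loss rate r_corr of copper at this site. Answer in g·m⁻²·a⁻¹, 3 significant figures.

copper: f(T) = -0.080·(T−10) [T>10 °C] = -0.9360
  sulphur-dioxide contribution → 0.04531 μm/a
  chloride contribution → 0.485 μm/a
  total first-year rate 0.5303 μm/a
Convert to mass loss: 0.5303 μm/a × 8.96 g/cm³ = 4.752 g·m⁻²·a⁻¹

r_corr = 4.75 g·m⁻²·a⁻¹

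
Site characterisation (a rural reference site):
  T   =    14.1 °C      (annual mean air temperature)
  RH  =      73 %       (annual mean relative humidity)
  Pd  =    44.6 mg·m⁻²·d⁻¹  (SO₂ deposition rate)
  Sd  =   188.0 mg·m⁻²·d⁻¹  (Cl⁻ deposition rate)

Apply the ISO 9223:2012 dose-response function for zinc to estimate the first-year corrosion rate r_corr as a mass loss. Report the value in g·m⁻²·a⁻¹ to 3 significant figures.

r_corr = 25.2 g·m⁻²·a⁻¹

zinc: T>10 °C ⇒ hinge -0.071·(14.1−10) = -0.2911
  Pd branch = 0.0129·Pd^0.44·e^(0.046·RH+f) = 1.473 μm/a
  Cl⁻ term: 0.0175·188.0^0.57·exp(0.008·73+0.085·14.1) = 2.058
  r_corr = 1.473 + 2.058 = 3.531 μm/a
Convert to mass loss: 3.531 μm/a × 7.14 g/cm³ = 25.21 g·m⁻²·a⁻¹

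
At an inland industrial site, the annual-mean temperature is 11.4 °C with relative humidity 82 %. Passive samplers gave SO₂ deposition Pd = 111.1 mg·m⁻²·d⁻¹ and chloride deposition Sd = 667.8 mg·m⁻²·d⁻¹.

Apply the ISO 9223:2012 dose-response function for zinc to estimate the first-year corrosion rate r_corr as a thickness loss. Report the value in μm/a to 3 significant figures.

r_corr = 7.65 μm/a

zinc: T>10 °C ⇒ hinge -0.071·(11.4−10) = -0.0994
  Pd branch = 0.0129·Pd^0.44·e^(0.046·RH+f) = 4.034 μm/a
  Sd branch = 0.0175·Sd^0.57·e^(0.008·RH+0.085·T) = 3.621 μm/a
  sum: 4.034 + 3.621 → r_corr = 7.654 μm/a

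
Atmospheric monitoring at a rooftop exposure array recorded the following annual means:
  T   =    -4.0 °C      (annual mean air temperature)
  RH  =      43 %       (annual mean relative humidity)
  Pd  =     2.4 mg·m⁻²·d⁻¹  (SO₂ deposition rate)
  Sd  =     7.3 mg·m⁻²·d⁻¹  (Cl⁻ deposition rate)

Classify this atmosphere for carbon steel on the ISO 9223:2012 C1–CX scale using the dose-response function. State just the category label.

C2

carbon steel: f(T) = +0.150·(T−10) [T≤10 °C] = -2.1000
  sulphur-dioxide contribution → 0.8075 μm/a
  chloride contribution → 1.232 μm/a
  ⇒ r_corr(carbon steel) = 2.04 μm/a
Category bounds: 1.3…25 μm/a bracket r_corr ⇒ C2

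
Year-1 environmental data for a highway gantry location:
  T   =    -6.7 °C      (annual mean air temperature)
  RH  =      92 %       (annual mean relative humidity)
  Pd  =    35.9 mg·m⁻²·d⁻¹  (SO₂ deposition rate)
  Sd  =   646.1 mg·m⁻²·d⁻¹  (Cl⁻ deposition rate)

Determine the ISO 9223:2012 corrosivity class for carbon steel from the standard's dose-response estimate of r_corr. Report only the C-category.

carbon steel: f(T) = +0.150·(T−10) [T≤10 °C] = -2.5050
  Pd branch = 1.77·Pd^0.52·e^(0.02·RH+f) = 5.859 μm/a
  Cl⁻ term: 0.102·646.1^0.62·exp(0.033·92+0.04·-6.7) = 89.77
  sum: 5.859 + 89.77 → r_corr = 95.63 μm/a
Category bounds: 80…200 μm/a bracket r_corr ⇒ C5

C5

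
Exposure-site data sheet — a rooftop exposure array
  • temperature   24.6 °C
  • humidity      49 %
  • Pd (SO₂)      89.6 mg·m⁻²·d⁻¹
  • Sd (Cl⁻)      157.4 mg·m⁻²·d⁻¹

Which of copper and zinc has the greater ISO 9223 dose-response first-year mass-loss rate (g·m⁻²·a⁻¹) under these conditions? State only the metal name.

copper: f(T) = -0.080·(T−10) [T>10 °C] = -1.1680
  SO₂ term: 0.0053·89.6^0.26·exp(0.059·49-1.1680) = 0.09554
  Cl⁻ term: 0.01025·157.4^0.27·exp(0.036·49+0.049·24.6) = 0.7825
  r_corr = 0.09554 + 0.7825 = 0.8781 μm/a
  mass loss = 0.8781 μm/a × 8.96 g/cm³ = 7.868 g·m⁻²·a⁻¹
zinc: T>10 °C ⇒ hinge -0.071·(24.6−10) = -1.0366
  Pd branch = 0.0129·Pd^0.44·e^(0.046·RH+f) = 0.315 μm/a
  Sd branch = 0.0175·Sd^0.57·e^(0.008·RH+0.085·T) = 3.747 μm/a
  r_corr = 0.315 + 3.747 = 4.062 μm/a
  mass loss = 4.062 μm/a × 7.14 g/cm³ = 29 g·m⁻²·a⁻¹
Ordering by g·m⁻²·a⁻¹: zinc (29) > copper (7.87)

zinc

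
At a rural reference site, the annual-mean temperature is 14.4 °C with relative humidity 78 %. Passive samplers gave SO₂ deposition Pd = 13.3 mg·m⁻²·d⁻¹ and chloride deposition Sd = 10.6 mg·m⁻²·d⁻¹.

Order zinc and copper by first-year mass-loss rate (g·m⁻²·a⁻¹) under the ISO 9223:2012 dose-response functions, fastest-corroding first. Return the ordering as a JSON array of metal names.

zinc: f(T) = -0.071·(T−10) [T>10 °C] = -0.3124
  sulphur-dioxide contribution → 1.066 μm/a
  chloride contribution → 0.4266 μm/a
  ⇒ r_corr(zinc) = 1.492 μm/a
  mass loss = 1.492 μm/a × 7.14 g/cm³ = 10.66 g·m⁻²·a⁻¹
copper: temperature factor f = -0.080·(4.4) = -0.3520
  sulphur-dioxide contribution → 0.7282 μm/a
  chloride contribution → 0.6509 μm/a
  total first-year rate 1.379 μm/a
  mass loss = 1.379 μm/a × 8.96 g/cm³ = 12.36 g·m⁻²·a⁻¹
Ordering by g·m⁻²·a⁻¹: copper (12.4) > zinc (10.7)

["copper", "zinc"]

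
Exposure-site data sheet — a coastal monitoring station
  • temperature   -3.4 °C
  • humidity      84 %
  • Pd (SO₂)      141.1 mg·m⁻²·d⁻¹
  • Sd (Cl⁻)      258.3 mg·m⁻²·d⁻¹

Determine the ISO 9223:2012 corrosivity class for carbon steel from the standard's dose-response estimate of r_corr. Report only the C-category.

carbon steel: temperature factor f = +0.150·(-13.4) = -2.0100
  Pd branch = 1.77·Pd^0.52·e^(0.02·RH+f) = 16.69 μm/a
  Cl⁻ term: 0.102·258.3^0.62·exp(0.033·84+0.04·-3.4) = 44.56
  sum: 16.69 + 44.56 → r_corr = 61.25 μm/a
ISO 9223 Table 2 (carbon steel): 50 < 61.2 ≤ 80 μm/a ⇒ C4

C4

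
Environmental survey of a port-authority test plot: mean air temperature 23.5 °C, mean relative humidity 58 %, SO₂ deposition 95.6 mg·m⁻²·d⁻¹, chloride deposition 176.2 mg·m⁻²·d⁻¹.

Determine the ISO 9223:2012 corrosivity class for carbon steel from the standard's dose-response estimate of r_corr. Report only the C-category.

carbon steel: T>10 °C ⇒ hinge -0.054·(23.5−10) = -0.7290
  Pd branch = 1.77·Pd^0.52·e^(0.02·RH+f) = 29.17 μm/a
  Sd branch = 0.102·Sd^0.62·e^(0.033·RH+0.04·T) = 43.71 μm/a
  sum: 29.17 + 43.71 → r_corr = 72.89 μm/a
72.9 μm/a falls in (50, 80] for carbon steel → category C4

C4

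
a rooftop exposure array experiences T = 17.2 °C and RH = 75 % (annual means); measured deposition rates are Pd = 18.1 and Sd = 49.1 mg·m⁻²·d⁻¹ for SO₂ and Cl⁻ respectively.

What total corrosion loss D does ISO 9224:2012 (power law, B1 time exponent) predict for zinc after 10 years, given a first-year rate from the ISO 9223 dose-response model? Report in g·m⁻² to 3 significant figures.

zinc: temperature factor f = -0.071·(7.2) = -0.5112
  Pd branch = 0.0129·Pd^0.44·e^(0.046·RH+f) = 0.8715 μm/a
  Sd branch = 0.0175·Sd^0.57·e^(0.008·RH+0.085·T) = 1.266 μm/a
  r_corr = 0.8715 + 1.266 = 2.138 μm/a
Power-law: D(10) = r_corr · 10^0.813
  D(10) = 2.138 × 10^0.813 = 2.138 × 6.501 = 13.9 μm
  Mass loss = 13.9 μm × 7.14 g/cm³ = 99.23 g·m⁻²

D(10) = 99.2 g·m⁻²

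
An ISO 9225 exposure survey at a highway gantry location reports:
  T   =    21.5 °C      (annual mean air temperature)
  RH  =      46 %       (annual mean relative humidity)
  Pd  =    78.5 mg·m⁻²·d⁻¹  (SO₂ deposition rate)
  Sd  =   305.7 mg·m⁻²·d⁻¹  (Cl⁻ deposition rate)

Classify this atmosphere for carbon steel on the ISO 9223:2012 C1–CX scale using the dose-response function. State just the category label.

carbon steel: T>10 °C ⇒ hinge -0.054·(21.5−10) = -0.6210
  SO₂ term: 1.77·78.5^0.52·exp(0.02·46-0.6210) = 23.08
  Sd branch = 0.102·Sd^0.62·e^(0.033·RH+0.04·T) = 38.22 μm/a
  sum: 23.08 + 38.22 → r_corr = 61.29 μm/a
ISO 9223 Table 2 (carbon steel): 50 < 61.3 ≤ 80 μm/a ⇒ C4

C4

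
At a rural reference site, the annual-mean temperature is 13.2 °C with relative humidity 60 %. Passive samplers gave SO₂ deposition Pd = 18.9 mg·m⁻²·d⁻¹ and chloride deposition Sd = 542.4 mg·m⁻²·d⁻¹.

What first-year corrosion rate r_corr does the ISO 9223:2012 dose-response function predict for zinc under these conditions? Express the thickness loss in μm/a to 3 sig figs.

r_corr = 3.73 μm/a

zinc: temperature factor f = -0.071·(3.2) = -0.2272
  Pd branch = 0.0129·Pd^0.44·e^(0.046·RH+f) = 0.5919 μm/a
  Cl⁻ term: 0.0175·542.4^0.57·exp(0.008·60+0.085·13.2) = 3.143
  r_corr = 0.5919 + 3.143 = 3.735 μm/a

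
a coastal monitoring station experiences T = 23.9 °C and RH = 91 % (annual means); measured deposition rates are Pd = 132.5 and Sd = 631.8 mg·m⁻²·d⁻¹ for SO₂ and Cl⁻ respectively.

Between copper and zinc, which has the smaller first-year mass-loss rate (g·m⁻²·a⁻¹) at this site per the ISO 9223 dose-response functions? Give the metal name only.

copper: temperature factor f = -0.080·(13.9) = -1.1120
  sulphur-dioxide contribution → 1.333 μm/a
  chloride contribution → 4.992 μm/a
  ⇒ r_corr(copper) = 6.325 μm/a
  mass loss = 6.325 μm/a × 8.96 g/cm³ = 56.67 g·m⁻²·a⁻¹
zinc: T>10 °C ⇒ hinge -0.071·(23.9−10) = -0.9869
  sulphur-dioxide contribution → 2.715 μm/a
  chloride contribution → 10.91 μm/a
  ⇒ r_corr(zinc) = 13.62 μm/a
  mass loss = 13.62 μm/a × 7.14 g/cm³ = 97.28 g·m⁻²·a⁻¹
Ordering by g·m⁻²·a⁻¹: zinc (97.3) > copper (56.7)

copper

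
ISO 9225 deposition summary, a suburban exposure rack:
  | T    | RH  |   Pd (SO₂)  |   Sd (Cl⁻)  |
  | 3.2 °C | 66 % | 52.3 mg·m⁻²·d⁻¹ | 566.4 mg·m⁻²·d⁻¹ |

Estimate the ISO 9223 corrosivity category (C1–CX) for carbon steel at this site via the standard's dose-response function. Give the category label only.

carbon steel: T≤10 °C ⇒ hinge +0.150·(3.2−10) = -1.0200
  Pd branch = 1.77·Pd^0.52·e^(0.02·RH+f) = 18.7 μm/a
  Cl⁻ term: 0.102·566.4^0.62·exp(0.033·66+0.04·3.2) = 52.12
  sum: 18.7 + 52.12 → r_corr = 70.82 μm/a
70.8 μm/a falls in (50, 80] for carbon steel → category C4

C4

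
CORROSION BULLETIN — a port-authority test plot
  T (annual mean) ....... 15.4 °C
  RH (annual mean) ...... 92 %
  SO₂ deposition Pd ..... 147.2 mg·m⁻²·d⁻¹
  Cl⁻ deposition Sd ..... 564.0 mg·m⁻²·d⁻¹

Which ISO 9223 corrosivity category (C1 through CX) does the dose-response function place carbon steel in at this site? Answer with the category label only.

carbon steel: f(T) = -0.054·(T−10) [T>10 °C] = -0.2916
  sulphur-dioxide contribution → 111.6 μm/a
  chloride contribution → 199.7 μm/a
  ⇒ r_corr(carbon steel) = 311.3 μm/a
311 μm/a falls in (200, 700] for carbon steel → category CX

CX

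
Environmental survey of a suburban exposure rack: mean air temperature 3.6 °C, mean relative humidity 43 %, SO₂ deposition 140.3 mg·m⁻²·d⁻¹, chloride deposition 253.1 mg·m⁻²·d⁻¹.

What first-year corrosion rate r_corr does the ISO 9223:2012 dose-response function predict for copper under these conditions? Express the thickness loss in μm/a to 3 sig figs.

r_corr = 0.364 μm/a

copper: temperature factor f = +0.126·(-6.4) = -0.8064
  sulphur-dioxide contribution → 0.1082 μm/a
  chloride contribution → 0.2562 μm/a
  ⇒ r_corr(copper) = 0.3643 μm/a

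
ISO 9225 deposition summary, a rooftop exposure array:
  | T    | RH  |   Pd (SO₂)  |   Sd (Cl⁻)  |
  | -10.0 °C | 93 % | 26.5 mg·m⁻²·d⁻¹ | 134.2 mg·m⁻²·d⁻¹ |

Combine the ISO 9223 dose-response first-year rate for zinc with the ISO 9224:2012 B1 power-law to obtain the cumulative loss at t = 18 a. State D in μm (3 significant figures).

zinc: f(T) = +0.038·(T−10) [T≤10 °C] = -0.7600
  sulphur-dioxide contribution → 1.839 μm/a
  chloride contribution → 0.2569 μm/a
  ⇒ r_corr(zinc) = 2.096 μm/a
ISO 9224: D(t) = r_corr · t^b with b = 0.813 (zinc, B1)
  D(18) = 2.096 × 18^0.813 = 2.096 × 10.48 = 21.98 μm

D(18) = 22.0 μm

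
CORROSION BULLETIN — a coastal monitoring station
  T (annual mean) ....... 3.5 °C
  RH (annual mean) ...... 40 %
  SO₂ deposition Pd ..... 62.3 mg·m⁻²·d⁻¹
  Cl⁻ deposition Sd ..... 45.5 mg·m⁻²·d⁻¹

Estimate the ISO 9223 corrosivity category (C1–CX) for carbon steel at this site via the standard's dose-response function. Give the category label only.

carbon steel: temperature factor f = +0.150·(-6.5) = -0.9750
  SO₂ term: 1.77·62.3^0.52·exp(0.02·40-0.9750) = 12.74
  Sd branch = 0.102·Sd^0.62·e^(0.033·RH+0.04·T) = 4.684 μm/a
  sum: 12.74 + 4.684 → r_corr = 17.42 μm/a
Category bounds: 1.3…25 μm/a bracket r_corr ⇒ C2

C2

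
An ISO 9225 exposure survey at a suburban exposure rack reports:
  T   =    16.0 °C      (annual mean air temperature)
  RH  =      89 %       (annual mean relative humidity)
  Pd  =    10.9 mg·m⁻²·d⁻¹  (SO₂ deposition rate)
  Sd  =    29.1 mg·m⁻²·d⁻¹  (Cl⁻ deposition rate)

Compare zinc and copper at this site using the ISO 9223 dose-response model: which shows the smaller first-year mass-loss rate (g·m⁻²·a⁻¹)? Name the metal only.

zinc: T>10 °C ⇒ hinge -0.071·(16.0−10) = -0.4260
  sulphur-dioxide contribution → 1.446 μm/a
  chloride contribution → 0.9491 μm/a
  ⇒ r_corr(zinc) = 2.395 μm/a
  mass loss = 2.395 μm/a × 7.14 g/cm³ = 17.1 g·m⁻²·a⁻¹
copper: temperature factor f = -0.080·(6.0) = -0.4800
  sulphur-dioxide contribution → 1.164 μm/a
  chloride contribution → 1.374 μm/a
  total first-year rate 2.538 μm/a
  mass loss = 2.538 μm/a × 8.96 g/cm³ = 22.74 g·m⁻²·a⁻¹
Ordering by g·m⁻²·a⁻¹: copper (22.7) > zinc (17.1)

zinc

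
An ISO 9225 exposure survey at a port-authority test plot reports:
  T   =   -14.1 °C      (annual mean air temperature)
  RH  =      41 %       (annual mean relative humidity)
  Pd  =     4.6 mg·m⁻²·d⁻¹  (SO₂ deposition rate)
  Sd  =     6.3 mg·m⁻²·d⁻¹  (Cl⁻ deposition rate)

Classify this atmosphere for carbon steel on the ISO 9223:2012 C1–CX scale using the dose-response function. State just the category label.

carbon steel: temperature factor f = +0.150·(-24.1) = -3.6150
  Pd branch = 1.77·Pd^0.52·e^(0.02·RH+f) = 0.2392 μm/a
  Cl⁻ term: 0.102·6.3^0.62·exp(0.033·41+0.04·-14.1) = 0.7028
  r_corr = 0.2392 + 0.7028 = 0.942 μm/a
Category bounds: 0…1.3 μm/a bracket r_corr ⇒ C1

C1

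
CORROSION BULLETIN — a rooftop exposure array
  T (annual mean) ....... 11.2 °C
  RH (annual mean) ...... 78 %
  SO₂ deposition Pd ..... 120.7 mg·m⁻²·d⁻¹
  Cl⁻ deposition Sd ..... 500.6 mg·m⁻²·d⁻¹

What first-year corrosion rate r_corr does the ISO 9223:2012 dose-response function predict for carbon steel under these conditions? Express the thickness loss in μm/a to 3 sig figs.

r_corr = 194 μm/a

carbon steel: T>10 °C ⇒ hinge -0.054·(11.2−10) = -0.0648
  SO₂ term: 1.77·120.7^0.52·exp(0.02·78-0.0648) = 95.46
  Sd branch = 0.102·Sd^0.62·e^(0.033·RH+0.04·T) = 98.79 μm/a
  r_corr = 95.46 + 98.79 = 194.3 μm/a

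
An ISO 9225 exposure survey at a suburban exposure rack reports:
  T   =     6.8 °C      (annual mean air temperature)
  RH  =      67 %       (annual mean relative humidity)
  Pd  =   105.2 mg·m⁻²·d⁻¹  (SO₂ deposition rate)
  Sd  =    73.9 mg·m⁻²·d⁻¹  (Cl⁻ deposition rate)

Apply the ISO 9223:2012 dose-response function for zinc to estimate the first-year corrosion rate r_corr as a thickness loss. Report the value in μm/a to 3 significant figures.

zinc: f(T) = +0.038·(T−10) [T≤10 °C] = -0.1216
  Pd branch = 0.0129·Pd^0.44·e^(0.046·RH+f) = 1.932 μm/a
  Cl⁻ term: 0.0175·73.9^0.57·exp(0.008·67+0.085·6.8) = 0.6194
  r_corr = 1.932 + 0.6194 = 2.551 μm/a

r_corr = 2.55 μm/a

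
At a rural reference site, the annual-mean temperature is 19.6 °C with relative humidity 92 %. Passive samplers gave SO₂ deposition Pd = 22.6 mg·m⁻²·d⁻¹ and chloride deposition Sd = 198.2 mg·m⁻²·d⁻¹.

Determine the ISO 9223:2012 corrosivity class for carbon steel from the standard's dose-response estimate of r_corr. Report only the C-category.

C5

carbon steel: f(T) = -0.054·(T−10) [T>10 °C] = -0.5184
  sulphur-dioxide contribution → 33.58 μm/a
  chloride contribution → 123.5 μm/a
  total first-year rate 157.1 μm/a
ISO 9223 Table 2 (carbon steel): 80 < 157 ≤ 200 μm/a ⇒ C5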